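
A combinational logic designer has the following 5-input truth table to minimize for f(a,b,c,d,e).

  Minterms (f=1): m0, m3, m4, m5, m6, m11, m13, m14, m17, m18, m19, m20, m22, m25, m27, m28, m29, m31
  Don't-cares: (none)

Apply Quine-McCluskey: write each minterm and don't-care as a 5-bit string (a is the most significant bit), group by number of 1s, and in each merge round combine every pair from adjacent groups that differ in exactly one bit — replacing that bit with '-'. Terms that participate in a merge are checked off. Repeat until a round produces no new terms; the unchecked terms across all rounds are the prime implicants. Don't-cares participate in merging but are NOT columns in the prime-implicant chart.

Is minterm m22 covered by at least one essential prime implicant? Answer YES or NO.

NO

Round 0: 00000✓ 00011✓ 00100✓ 00101✓ 00110✓ 01011✓ 01101✓ 01110✓ 10001✓ 10010✓ 10011✓ 10100✓ 10110✓ 11001✓ 11011✓ 11100✓ 11101✓ 11111✓
Round 1: -0011✓ -0100✓ -0110✓ -1011✓ -1101 0-011✓ 0-101 0-110 00-00 001-0✓ 0010- 1-001✓ 1-011✓ 1-100 10-10 100-1✓ 1001- 101-0✓ 11-01✓ 11-11✓ 110-1✓ 111-1✓ 1110-
Round 2: --011 -01-0 1-0-1 11--1
PIs = {--011, -01-0, -1101, 0-101, 0-110, 00-00, 0010-, 1-0-1, 1-100, 10-10, 1001-, 11--1, 1110-}
Coverage chart:
  m0: 00-00 ←essential
  m3: --011 ←essential
  m4: -01-0,00-00,0010-
  m5: 0-101,0010-
  m6: -01-0,0-110
  m11: --011 ←essential
  m13: -1101,0-101
  m14: 0-110 ←essential
  m17: 1-0-1 ←essential
  m18: 10-10,1001-
  m19: --011,1-0-1,1001-
  m20: -01-0,1-100
  m22: -01-0,10-10
  m25: 1-0-1,11--1
  m27: --011,1-0-1,11--1
  m28: 1-100,1110-
  m29: -1101,11--1,1110-
  m31: 11--1 ←essential
Essential: --011, 0-110, 00-00, 1-0-1, 11--1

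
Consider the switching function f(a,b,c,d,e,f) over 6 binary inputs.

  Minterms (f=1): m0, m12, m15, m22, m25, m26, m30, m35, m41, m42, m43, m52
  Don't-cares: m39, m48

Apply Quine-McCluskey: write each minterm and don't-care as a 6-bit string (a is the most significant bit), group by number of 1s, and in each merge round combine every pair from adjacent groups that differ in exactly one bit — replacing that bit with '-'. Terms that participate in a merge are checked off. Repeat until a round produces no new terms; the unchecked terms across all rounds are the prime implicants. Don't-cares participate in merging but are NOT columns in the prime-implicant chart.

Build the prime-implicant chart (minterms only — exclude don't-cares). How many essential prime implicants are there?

[col 0] 000000, 001100, 001111, 010110*, 011001, 011010*, 011110*, 100011*, 100111*, 101001*, 101010*, 101011*, 110000*, 110100*
[col 1] 01-110, 011-10, 10-011, 100-11, 1010-1, 10101-, 110-00
Prime implicants: 000000, 001100, 001111, 01-110, 011-10, 011001, 10-011, 100-11, 1010-1, 10101-, 110-00
PI chart (minterm → PIs covering it):
  0 | 000000  (sole → essential)
  12 | 001100  (sole → essential)
  15 | 001111  (sole → essential)
  22 | 01-110  (sole → essential)
  25 | 011001  (sole → essential)
  26 | 011-10  (sole → essential)
  30 | 01-110,011-10
  35 | 10-011,100-11
  41 | 1010-1  (sole → essential)
  42 | 10101-  (sole → essential)
  43 | 10-011,1010-1,10101-
  52 | 110-00  (sole → essential)
Essential prime implicants: 000000, 001100, 001111, 01-110, 011-10, 011001, 1010-1, 10101-, 110-00

9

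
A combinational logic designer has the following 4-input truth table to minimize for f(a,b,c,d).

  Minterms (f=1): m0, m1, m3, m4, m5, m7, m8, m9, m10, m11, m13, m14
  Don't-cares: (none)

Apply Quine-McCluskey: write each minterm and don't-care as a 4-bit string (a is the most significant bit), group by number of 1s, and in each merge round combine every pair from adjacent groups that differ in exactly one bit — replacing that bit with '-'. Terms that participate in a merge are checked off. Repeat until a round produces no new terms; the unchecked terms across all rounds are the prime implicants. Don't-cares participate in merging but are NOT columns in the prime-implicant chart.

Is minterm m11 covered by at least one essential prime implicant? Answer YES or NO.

size-2^0 implicants → 0000(✓)  0001(✓)  0011(✓)  0100(✓)  0101(✓)  0111(✓)  1000(✓)  1001(✓)  1010(✓)  1011(✓)  1101(✓)  1110(✓)
size-2^1 implicants → -000(✓)  -001(✓)  -011(✓)  -101(✓)  0-00(✓)  0-01(✓)  0-11(✓)  00-1(✓)  000-(✓)  01-1(✓)  010-(✓)  1-01(✓)  1-10  10-0(✓)  10-1(✓)  100-(✓)  101-(✓)
size-2^2 implicants → --01  -0-1  -00-  0--1  0-0-  10--
Unchecked terms (primes): --01, -0-1, -00-, 0--1, 0-0-, 1-10, 10--
Minterm coverage:
  m0 ⊆ -00-,0-0-
  m1 ⊆ --01,-0-1,-00-,0--1,0-0-
  m3 ⊆ -0-1,0--1
  m4 ⊆ 0-0- [E]
  m5 ⊆ --01,0--1,0-0-
  m7 ⊆ 0--1 [E]
  m8 ⊆ -00-,10--
  m9 ⊆ --01,-0-1,-00-,10--
  m10 ⊆ 1-10,10--
  m11 ⊆ -0-1,10--
  m13 ⊆ --01 [E]
  m14 ⊆ 1-10 [E]
E = {--01, 0--1, 0-0-, 1-10}

NO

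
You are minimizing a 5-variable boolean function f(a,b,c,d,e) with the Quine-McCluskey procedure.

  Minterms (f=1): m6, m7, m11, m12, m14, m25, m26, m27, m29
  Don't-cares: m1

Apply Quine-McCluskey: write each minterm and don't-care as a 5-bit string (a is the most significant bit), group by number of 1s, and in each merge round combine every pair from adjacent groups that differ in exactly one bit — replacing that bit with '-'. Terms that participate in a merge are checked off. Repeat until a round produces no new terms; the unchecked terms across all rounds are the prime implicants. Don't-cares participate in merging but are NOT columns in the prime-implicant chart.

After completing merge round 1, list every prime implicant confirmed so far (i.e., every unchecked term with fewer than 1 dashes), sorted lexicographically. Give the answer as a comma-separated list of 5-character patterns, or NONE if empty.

size-2^0 implicants → 00001  00110(✓)  00111(✓)  01011(✓)  01100(✓)  01110(✓)  11001(✓)  11010(✓)  11011(✓)  11101(✓)
size-2^1 implicants → -1011  0-110  0011-  011-0  11-01  110-1  1101-
Unchecked terms (primes): -1011, 0-110, 00001, 0011-, 011-0, 11-01, 110-1, 1101-

00001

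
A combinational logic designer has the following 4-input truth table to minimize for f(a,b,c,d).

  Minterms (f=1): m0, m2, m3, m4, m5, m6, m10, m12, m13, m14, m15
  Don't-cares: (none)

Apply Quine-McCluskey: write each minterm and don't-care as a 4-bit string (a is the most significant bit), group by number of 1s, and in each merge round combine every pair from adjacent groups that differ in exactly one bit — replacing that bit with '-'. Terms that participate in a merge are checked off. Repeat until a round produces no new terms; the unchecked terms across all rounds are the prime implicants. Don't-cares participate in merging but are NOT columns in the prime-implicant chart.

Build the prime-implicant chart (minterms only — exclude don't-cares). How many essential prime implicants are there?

[col 0] 0000*, 0010*, 0011*, 0100*, 0101*, 0110*, 1010*, 1100*, 1101*, 1110*, 1111*
[col 1] -010*, -100*, -101*, -110*, 0-00*, 0-10*, 00-0*, 001-, 01-0*, 010-*, 1-10*, 11-0*, 11-1*, 110-*, 111-*
[col 2] --10, -1-0, -10-, 0--0, 11--
Prime implicants: --10, -1-0, -10-, 0--0, 001-, 11--
PI chart (minterm → PIs covering it):
  0 | 0--0  (sole → essential)
  2 | --10,0--0,001-
  3 | 001-  (sole → essential)
  4 | -1-0,-10-,0--0
  5 | -10-  (sole → essential)
  6 | --10,-1-0,0--0
  10 | --10  (sole → essential)
  12 | -1-0,-10-,11--
  13 | -10-,11--
  14 | --10,-1-0,11--
  15 | 11--  (sole → essential)
Essential prime implicants: --10, -10-, 0--0, 001-, 11--

5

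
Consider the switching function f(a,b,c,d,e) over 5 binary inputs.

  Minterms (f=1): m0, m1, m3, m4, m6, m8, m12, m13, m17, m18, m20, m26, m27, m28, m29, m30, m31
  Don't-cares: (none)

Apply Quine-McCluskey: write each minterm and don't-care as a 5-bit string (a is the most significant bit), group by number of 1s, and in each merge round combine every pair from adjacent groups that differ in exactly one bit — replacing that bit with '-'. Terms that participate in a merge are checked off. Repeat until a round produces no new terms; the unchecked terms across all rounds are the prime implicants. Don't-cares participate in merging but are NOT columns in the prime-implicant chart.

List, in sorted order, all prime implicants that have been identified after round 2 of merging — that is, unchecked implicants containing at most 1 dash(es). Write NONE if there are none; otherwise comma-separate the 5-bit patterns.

-0001, 000-1, 0000-, 001-0, 1-010

[col 0] 00000*, 00001*, 00011*, 00100*, 00110*, 01000*, 01100*, 01101*, 10001*, 10010*, 10100*, 11010*, 11011*, 11100*, 11101*, 11110*, 11111*
[col 1] -0001, -0100*, -1100*, -1101*, 0-000*, 0-100*, 00-00*, 000-1, 0000-, 001-0, 01-00*, 0110-*, 1-010, 1-100*, 11-10*, 11-11*, 1101-*, 111-0*, 111-1*, 1110-*, 1111-*
[col 2] --100, -110-, 0--00, 11-1-, 111--
Prime implicants: --100, -0001, -110-, 0--00, 000-1, 0000-, 001-0, 1-010, 11-1-, 111--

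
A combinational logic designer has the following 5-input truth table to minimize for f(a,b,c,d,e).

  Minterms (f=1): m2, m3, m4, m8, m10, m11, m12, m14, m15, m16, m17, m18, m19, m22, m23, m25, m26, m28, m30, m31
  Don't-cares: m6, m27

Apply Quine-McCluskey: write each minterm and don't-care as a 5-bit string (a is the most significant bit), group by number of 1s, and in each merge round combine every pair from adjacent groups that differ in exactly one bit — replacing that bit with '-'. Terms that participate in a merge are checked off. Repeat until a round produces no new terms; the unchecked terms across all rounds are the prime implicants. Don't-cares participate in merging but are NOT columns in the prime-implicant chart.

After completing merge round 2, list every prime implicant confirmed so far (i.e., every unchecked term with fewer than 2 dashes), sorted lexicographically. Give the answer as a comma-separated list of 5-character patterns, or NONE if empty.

NONE

[col 0] 00010*, 00011*, 00100*, 00110*, 01000*, 01010*, 01011*, 01100*, 01110*, 01111*, 10000*, 10001*, 10010*, 10011*, 10110*, 10111*, 11001*, 11010*, 11011*, 11100*, 11110*, 11111*
[col 1] -0010*, -0011*, -0110*, -1010*, -1011*, -1100*, -1110*, -1111*, 0-010*, 0-011*, 0-100*, 0-110*, 00-10*, 0001-*, 001-0*, 01-00*, 01-10*, 01-11*, 010-0*, 0101-*, 011-0*, 0111-*, 1-001*, 1-010*, 1-011*, 1-110*, 1-111*, 10-10*, 10-11*, 100-0*, 100-1*, 1000-*, 1001-*, 1011-*, 11-10*, 11-11*, 110-1*, 1101-*, 111-0*, 1111-*
[col 2] --010*, --011*, --110*, -0-10*, -001-*, -1-10*, -1-11*, -101-*, -11-0, -111-*, 0--10*, 0-01-*, 0-1-0, 01--0, 01-1-*, 1--10*, 1--11*, 1-0-1, 1-01-*, 1-11-*, 10-1-*, 100--, 11-1-*
[col 3] ---10, --01-, -1-1-, 1--1-
Prime implicants: ---10, --01-, -1-1-, -11-0, 0-1-0, 01--0, 1--1-, 1-0-1, 100--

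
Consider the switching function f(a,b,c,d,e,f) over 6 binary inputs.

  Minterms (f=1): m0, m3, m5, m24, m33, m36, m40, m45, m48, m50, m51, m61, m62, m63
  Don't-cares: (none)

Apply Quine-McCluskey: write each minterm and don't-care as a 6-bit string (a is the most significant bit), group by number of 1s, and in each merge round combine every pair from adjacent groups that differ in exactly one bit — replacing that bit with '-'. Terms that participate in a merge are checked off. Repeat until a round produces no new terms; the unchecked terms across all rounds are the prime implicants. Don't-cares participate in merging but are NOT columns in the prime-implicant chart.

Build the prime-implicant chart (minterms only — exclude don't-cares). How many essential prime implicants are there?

size-2^0 implicants → 000000  000011  000101  011000  100001  100100  101000  101101(✓)  110000(✓)  110010(✓)  110011(✓)  111101(✓)  111110(✓)  111111(✓)
size-2^1 implicants → 1-1101  1100-0  11001-  1111-1  11111-
Unchecked terms (primes): 000000, 000011, 000101, 011000, 1-1101, 100001, 100100, 101000, 1100-0, 11001-, 1111-1, 11111-
Minterm coverage:
  m0 ⊆ 000000 [E]
  m3 ⊆ 000011 [E]
  m5 ⊆ 000101 [E]
  m24 ⊆ 011000 [E]
  m33 ⊆ 100001 [E]
  m36 ⊆ 100100 [E]
  m40 ⊆ 101000 [E]
  m45 ⊆ 1-1101 [E]
  m48 ⊆ 1100-0 [E]
  m50 ⊆ 1100-0,11001-
  m51 ⊆ 11001- [E]
  m61 ⊆ 1-1101,1111-1
  m62 ⊆ 11111- [E]
  m63 ⊆ 1111-1,11111-
E = {000000, 000011, 000101, 011000, 1-1101, 100001, 100100, 101000, 1100-0, 11001-, 11111-}

11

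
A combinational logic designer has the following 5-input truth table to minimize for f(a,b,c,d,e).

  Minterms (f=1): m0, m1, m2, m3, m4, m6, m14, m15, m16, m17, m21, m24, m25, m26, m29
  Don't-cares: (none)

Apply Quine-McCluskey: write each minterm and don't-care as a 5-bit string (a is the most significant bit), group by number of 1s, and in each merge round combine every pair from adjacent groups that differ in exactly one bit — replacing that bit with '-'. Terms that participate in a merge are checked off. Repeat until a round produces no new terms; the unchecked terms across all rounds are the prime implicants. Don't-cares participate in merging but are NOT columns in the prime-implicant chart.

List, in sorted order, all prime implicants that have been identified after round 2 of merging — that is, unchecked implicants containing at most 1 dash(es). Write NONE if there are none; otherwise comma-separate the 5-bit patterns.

[col 0] 00000*, 00001*, 00010*, 00011*, 00100*, 00110*, 01110*, 01111*, 10000*, 10001*, 10101*, 11000*, 11001*, 11010*, 11101*
[col 1] -0000*, -0001*, 0-110, 00-00*, 00-10*, 000-0*, 000-1*, 0000-*, 0001-*, 001-0*, 0111-, 1-000*, 1-001*, 1-101*, 10-01*, 1000-*, 11-01*, 110-0, 1100-*
[col 2] -000-, 00--0, 000--, 1--01, 1-00-
Prime implicants: -000-, 0-110, 00--0, 000--, 0111-, 1--01, 1-00-, 110-0

0-110, 0111-, 110-0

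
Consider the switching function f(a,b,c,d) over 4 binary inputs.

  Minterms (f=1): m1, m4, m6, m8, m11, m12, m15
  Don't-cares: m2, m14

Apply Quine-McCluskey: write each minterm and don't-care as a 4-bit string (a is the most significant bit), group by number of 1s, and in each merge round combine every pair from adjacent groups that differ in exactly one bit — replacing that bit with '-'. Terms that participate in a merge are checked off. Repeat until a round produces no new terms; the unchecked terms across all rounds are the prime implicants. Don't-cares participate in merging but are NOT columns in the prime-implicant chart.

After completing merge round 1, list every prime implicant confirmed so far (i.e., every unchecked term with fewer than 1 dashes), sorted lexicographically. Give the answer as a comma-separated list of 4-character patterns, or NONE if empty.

[col 0] 0001, 0010*, 0100*, 0110*, 1000*, 1011*, 1100*, 1110*, 1111*
[col 1] -100*, -110*, 0-10, 01-0*, 1-00, 1-11, 11-0*, 111-
[col 2] -1-0
Prime implicants: -1-0, 0-10, 0001, 1-00, 1-11, 111-

0001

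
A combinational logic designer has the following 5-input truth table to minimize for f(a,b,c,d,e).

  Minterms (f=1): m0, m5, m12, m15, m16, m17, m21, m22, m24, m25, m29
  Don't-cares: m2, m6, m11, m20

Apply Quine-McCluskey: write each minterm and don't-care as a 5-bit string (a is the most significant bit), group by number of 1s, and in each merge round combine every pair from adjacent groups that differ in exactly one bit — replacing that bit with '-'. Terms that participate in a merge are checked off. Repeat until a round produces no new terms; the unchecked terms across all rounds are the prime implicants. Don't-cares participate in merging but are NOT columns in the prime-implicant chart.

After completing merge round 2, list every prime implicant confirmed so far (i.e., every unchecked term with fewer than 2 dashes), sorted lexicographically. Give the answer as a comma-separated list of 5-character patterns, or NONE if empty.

-0000, -0101, -0110, 00-10, 000-0, 01-11, 01100, 101-0

[col 0] 00000*, 00010*, 00101*, 00110*, 01011*, 01100, 01111*, 10000*, 10001*, 10100*, 10101*, 10110*, 11000*, 11001*, 11101*
[col 1] -0000, -0101, -0110, 00-10, 000-0, 01-11, 1-000*, 1-001*, 1-101*, 10-00*, 10-01*, 1000-*, 101-0, 1010-*, 11-01*, 1100-*
[col 2] 1--01, 1-00-, 10-0-
Prime implicants: -0000, -0101, -0110, 00-10, 000-0, 01-11, 01100, 1--01, 1-00-, 10-0-, 101-0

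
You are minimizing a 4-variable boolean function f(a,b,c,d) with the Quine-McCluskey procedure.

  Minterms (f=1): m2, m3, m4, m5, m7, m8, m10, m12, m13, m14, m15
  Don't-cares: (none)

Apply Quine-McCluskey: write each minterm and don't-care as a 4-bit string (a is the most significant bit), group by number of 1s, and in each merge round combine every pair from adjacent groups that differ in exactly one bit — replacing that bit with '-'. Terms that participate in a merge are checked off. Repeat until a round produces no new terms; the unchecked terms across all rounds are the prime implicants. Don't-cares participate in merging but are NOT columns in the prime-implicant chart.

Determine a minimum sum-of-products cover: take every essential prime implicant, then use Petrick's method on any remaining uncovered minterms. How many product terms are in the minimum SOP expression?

4

Round 0: 0010✓ 0011✓ 0100✓ 0101✓ 0111✓ 1000✓ 1010✓ 1100✓ 1101✓ 1110✓ 1111✓
Round 1: -010 -100✓ -101✓ -111✓ 0-11 001- 01-1✓ 010-✓ 1-00✓ 1-10✓ 10-0✓ 11-0✓ 11-1✓ 110-✓ 111-✓
Round 2: -1-1 -10- 1--0 11--
PIs = {-010, -1-1, -10-, 0-11, 001-, 1--0, 11--}
Coverage chart:
  m2: -010,001-
  m3: 0-11,001-
  m4: -10- ←essential
  m5: -1-1,-10-
  m7: -1-1,0-11
  m8: 1--0 ←essential
  m10: -010,1--0
  m12: -10-,1--0,11--
  m13: -1-1,-10-,11--
  m14: 1--0,11--
  m15: -1-1,11--
Essential: -10-, 1--0
Petrick residual → -1-1, 001-
Min cover (4 terms): bd + bc' + a'b'c + ad'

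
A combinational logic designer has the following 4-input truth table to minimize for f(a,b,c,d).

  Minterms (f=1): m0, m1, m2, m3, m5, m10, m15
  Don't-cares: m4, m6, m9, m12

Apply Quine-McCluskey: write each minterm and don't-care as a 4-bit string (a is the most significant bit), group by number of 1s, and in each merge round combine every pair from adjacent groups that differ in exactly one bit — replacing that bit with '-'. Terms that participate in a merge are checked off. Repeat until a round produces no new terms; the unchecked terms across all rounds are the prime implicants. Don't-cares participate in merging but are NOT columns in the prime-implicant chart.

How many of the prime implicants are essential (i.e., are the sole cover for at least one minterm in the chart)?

4

size-2^0 implicants → 0000(✓)  0001(✓)  0010(✓)  0011(✓)  0100(✓)  0101(✓)  0110(✓)  1001(✓)  1010(✓)  1100(✓)  1111
size-2^1 implicants → -001  -010  -100  0-00(✓)  0-01(✓)  0-10(✓)  00-0(✓)  00-1(✓)  000-(✓)  001-(✓)  01-0(✓)  010-(✓)
size-2^2 implicants → 0--0  0-0-  00--
Unchecked terms (primes): -001, -010, -100, 0--0, 0-0-, 00--, 1111
Minterm coverage:
  m0 ⊆ 0--0,0-0-,00--
  m1 ⊆ -001,0-0-,00--
  m2 ⊆ -010,0--0,00--
  m3 ⊆ 00-- [E]
  m5 ⊆ 0-0- [E]
  m10 ⊆ -010 [E]
  m15 ⊆ 1111 [E]
E = {-010, 0-0-, 00--, 1111}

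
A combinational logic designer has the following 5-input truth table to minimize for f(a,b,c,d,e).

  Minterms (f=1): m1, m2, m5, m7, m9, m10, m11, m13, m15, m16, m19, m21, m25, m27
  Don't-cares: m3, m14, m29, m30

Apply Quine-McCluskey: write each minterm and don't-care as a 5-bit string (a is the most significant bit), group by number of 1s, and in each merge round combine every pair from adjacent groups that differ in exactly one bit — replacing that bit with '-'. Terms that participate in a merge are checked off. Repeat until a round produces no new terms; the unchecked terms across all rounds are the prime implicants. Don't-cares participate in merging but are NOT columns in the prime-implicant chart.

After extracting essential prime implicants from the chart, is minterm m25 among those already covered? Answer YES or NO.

NO

Round 0: 00001✓ 00010✓ 00011✓ 00101✓ 00111✓ 01001✓ 01010✓ 01011✓ 01101✓ 01110✓ 01111✓ 10000 10011✓ 10101✓ 11001✓ 11011✓ 11101✓ 11110✓
Round 1: -0011✓ -0101✓ -1001✓ -1011✓ -1101✓ -1110 0-001✓ 0-010✓ 0-011✓ 0-101✓ 0-111✓ 00-01✓ 00-11✓ 000-1✓ 0001-✓ 001-1✓ 01-01✓ 01-10✓ 01-11✓ 010-1✓ 0101-✓ 011-1✓ 0111-✓ 1-011✓ 1-101✓ 11-01✓ 110-1✓
Round 2: --011 --101 -1-01 -10-1 0--01✓ 0--11✓ 0-0-1✓ 0-01- 0-1-1✓ 00--1✓ 01--1✓ 01-1-
Round 3: 0---1
PIs = {--011, --101, -1-01, -10-1, -1110, 0---1, 0-01-, 01-1-, 10000}
Coverage chart:
  m1: 0---1 ←essential
  m2: 0-01- ←essential
  m5: --101,0---1
  m7: 0---1 ←essential
  m9: -1-01,-10-1,0---1
  m10: 0-01-,01-1-
  m11: --011,-10-1,0---1,0-01-,01-1-
  m13: --101,-1-01,0---1
  m15: 0---1,01-1-
  m16: 10000 ←essential
  m19: --011 ←essential
  m21: --101 ←essential
  m25: -1-01,-10-1
  m27: --011,-10-1
Essential: --011, --101, 0---1, 0-01-, 10000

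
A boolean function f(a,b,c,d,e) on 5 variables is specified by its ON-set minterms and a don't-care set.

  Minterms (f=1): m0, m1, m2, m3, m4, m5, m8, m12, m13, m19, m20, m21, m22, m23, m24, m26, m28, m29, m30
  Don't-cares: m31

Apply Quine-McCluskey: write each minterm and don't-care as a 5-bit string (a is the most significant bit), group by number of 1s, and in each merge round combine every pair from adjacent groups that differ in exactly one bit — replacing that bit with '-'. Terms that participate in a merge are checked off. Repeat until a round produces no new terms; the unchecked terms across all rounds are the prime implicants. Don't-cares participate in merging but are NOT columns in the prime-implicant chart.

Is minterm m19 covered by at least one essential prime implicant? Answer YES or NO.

NO

size-2^0 implicants → 00000(✓)  00001(✓)  00010(✓)  00011(✓)  00100(✓)  00101(✓)  01000(✓)  01100(✓)  01101(✓)  10011(✓)  10100(✓)  10101(✓)  10110(✓)  10111(✓)  11000(✓)  11010(✓)  11100(✓)  11101(✓)  11110(✓)  11111(✓)
size-2^1 implicants → -0011  -0100(✓)  -0101(✓)  -1000(✓)  -1100(✓)  -1101(✓)  0-000(✓)  0-100(✓)  0-101(✓)  00-00(✓)  00-01(✓)  000-0(✓)  000-1(✓)  0000-(✓)  0001-(✓)  0010-(✓)  01-00(✓)  0110-(✓)  1-100(✓)  1-101(✓)  1-110(✓)  1-111(✓)  10-11  101-0(✓)  101-1(✓)  1010-(✓)  1011-(✓)  11-00(✓)  11-10(✓)  110-0(✓)  111-0(✓)  111-1(✓)  1110-(✓)  1111-(✓)
size-2^2 implicants → --100(✓)  --101(✓)  -010-(✓)  -1-00  -110-(✓)  0--00  0-10-(✓)  00-0-  000--  1-1-0(✓)  1-1-1(✓)  1-10-(✓)  1-11-(✓)  101--(✓)  11--0  111--(✓)
size-2^3 implicants → --10-  1-1--
Unchecked terms (primes): --10-, -0011, -1-00, 0--00, 00-0-, 000--, 1-1--, 10-11, 11--0
Minterm coverage:
  m0 ⊆ 0--00,00-0-,000--
  m1 ⊆ 00-0-,000--
  m2 ⊆ 000-- [E]
  m3 ⊆ -0011,000--
  m4 ⊆ --10-,0--00,00-0-
  m5 ⊆ --10-,00-0-
  m8 ⊆ -1-00,0--00
  m12 ⊆ --10-,-1-00,0--00
  m13 ⊆ --10- [E]
  m19 ⊆ -0011,10-11
  m20 ⊆ --10-,1-1--
  m21 ⊆ --10-,1-1--
  m22 ⊆ 1-1-- [E]
  m23 ⊆ 1-1--,10-11
  m24 ⊆ -1-00,11--0
  m26 ⊆ 11--0 [E]
  m28 ⊆ --10-,-1-00,1-1--,11--0
  m29 ⊆ --10-,1-1--
  m30 ⊆ 1-1--,11--0
E = {--10-, 000--, 1-1--, 11--0}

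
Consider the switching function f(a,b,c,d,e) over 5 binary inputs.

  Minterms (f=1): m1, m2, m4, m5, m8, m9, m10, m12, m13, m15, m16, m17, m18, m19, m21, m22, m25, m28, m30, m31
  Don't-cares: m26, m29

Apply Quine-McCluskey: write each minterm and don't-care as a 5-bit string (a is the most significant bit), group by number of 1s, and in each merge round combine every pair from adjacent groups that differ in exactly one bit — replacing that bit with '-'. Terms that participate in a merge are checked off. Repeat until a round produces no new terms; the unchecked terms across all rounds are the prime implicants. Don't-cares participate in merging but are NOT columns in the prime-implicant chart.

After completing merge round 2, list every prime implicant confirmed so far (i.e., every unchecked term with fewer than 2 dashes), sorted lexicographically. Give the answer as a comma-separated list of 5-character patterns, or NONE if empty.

010-0

size-2^0 implicants → 00001(✓)  00010(✓)  00100(✓)  00101(✓)  01000(✓)  01001(✓)  01010(✓)  01100(✓)  01101(✓)  01111(✓)  10000(✓)  10001(✓)  10010(✓)  10011(✓)  10101(✓)  10110(✓)  11001(✓)  11010(✓)  11100(✓)  11101(✓)  11110(✓)  11111(✓)
size-2^1 implicants → -0001(✓)  -0010(✓)  -0101(✓)  -1001(✓)  -1010(✓)  -1100(✓)  -1101(✓)  -1111(✓)  0-001(✓)  0-010(✓)  0-100(✓)  0-101(✓)  00-01(✓)  0010-(✓)  01-00(✓)  01-01(✓)  010-0  0100-(✓)  011-1(✓)  0110-(✓)  1-001(✓)  1-010(✓)  1-101(✓)  1-110(✓)  10-01(✓)  10-10(✓)  100-0(✓)  100-1(✓)  1000-(✓)  1001-(✓)  11-01(✓)  11-10(✓)  111-0(✓)  111-1(✓)  1110-(✓)  1111-(✓)
size-2^2 implicants → --001(✓)  --010  --101(✓)  -0-01(✓)  -1-01(✓)  -11-1  -110-  0--01(✓)  0-10-  01-0-  1--01(✓)  1--10  100--  111--
size-2^3 implicants → ---01
Unchecked terms (primes): ---01, --010, -11-1, -110-, 0-10-, 01-0-, 010-0, 1--10, 100--, 111--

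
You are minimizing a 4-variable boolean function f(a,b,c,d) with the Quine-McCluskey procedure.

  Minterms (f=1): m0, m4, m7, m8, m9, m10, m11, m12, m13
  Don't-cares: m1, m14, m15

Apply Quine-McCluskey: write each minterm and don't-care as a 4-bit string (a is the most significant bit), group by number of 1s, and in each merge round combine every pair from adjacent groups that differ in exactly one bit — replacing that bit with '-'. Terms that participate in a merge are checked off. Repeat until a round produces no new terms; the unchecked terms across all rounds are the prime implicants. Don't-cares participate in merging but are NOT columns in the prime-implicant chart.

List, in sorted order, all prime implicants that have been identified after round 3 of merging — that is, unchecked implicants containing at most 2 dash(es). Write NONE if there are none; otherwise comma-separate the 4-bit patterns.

size-2^0 implicants → 0000(✓)  0001(✓)  0100(✓)  0111(✓)  1000(✓)  1001(✓)  1010(✓)  1011(✓)  1100(✓)  1101(✓)  1110(✓)  1111(✓)
size-2^1 implicants → -000(✓)  -001(✓)  -100(✓)  -111  0-00(✓)  000-(✓)  1-00(✓)  1-01(✓)  1-10(✓)  1-11(✓)  10-0(✓)  10-1(✓)  100-(✓)  101-(✓)  11-0(✓)  11-1(✓)  110-(✓)  111-(✓)
size-2^2 implicants → --00  -00-  1--0(✓)  1--1(✓)  1-0-(✓)  1-1-(✓)  10--(✓)  11--(✓)
size-2^3 implicants → 1---
Unchecked terms (primes): --00, -00-, -111, 1---

--00, -00-, -111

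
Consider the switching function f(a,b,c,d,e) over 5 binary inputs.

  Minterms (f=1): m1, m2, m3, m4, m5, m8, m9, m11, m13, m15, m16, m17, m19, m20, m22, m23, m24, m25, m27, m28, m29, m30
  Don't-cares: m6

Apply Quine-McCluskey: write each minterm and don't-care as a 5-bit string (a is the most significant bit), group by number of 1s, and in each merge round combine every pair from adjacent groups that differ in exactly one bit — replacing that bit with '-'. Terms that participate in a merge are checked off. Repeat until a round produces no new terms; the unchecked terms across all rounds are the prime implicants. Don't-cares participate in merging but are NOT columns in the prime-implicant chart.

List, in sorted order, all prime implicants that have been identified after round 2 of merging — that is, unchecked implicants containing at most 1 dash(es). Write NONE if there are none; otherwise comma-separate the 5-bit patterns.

00-10, 0001-, 0010-, 10-11, 1011-

size-2^0 implicants → 00001(✓)  00010(✓)  00011(✓)  00100(✓)  00101(✓)  00110(✓)  01000(✓)  01001(✓)  01011(✓)  01101(✓)  01111(✓)  10000(✓)  10001(✓)  10011(✓)  10100(✓)  10110(✓)  10111(✓)  11000(✓)  11001(✓)  11011(✓)  11100(✓)  11101(✓)  11110(✓)
size-2^1 implicants → -0001(✓)  -0011(✓)  -0100(✓)  -0110(✓)  -1000(✓)  -1001(✓)  -1011(✓)  -1101(✓)  0-001(✓)  0-011(✓)  0-101(✓)  00-01(✓)  00-10  000-1(✓)  0001-  001-0(✓)  0010-  01-01(✓)  01-11(✓)  010-1(✓)  0100-(✓)  011-1(✓)  1-000(✓)  1-001(✓)  1-011(✓)  1-100(✓)  1-110(✓)  10-00(✓)  10-11  100-1(✓)  1000-(✓)  101-0(✓)  1011-  11-00(✓)  11-01(✓)  110-1(✓)  1100-(✓)  111-0(✓)  1110-(✓)
size-2^2 implicants → --001(✓)  --011(✓)  -00-1(✓)  -01-0  -1-01  -10-1(✓)  -100-  0--01  0-0-1(✓)  01--1  1--00  1-0-1(✓)  1-00-  1-1-0  11-0-
size-2^3 implicants → --0-1
Unchecked terms (primes): --0-1, -01-0, -1-01, -100-, 0--01, 00-10, 0001-, 0010-, 01--1, 1--00, 1-00-, 1-1-0, 10-11, 1011-, 11-0-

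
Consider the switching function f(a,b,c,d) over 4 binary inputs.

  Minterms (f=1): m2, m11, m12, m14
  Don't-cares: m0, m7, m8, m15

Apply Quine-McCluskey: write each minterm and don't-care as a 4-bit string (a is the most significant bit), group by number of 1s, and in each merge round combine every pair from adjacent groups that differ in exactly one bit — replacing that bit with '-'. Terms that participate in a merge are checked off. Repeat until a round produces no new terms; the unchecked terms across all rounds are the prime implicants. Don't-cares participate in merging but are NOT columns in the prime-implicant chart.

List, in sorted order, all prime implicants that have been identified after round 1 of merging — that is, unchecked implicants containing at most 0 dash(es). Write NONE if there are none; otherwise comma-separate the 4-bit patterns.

NONE

[col 0] 0000*, 0010*, 0111*, 1000*, 1011*, 1100*, 1110*, 1111*
[col 1] -000, -111, 00-0, 1-00, 1-11, 11-0, 111-
Prime implicants: -000, -111, 00-0, 1-00, 1-11, 11-0, 111-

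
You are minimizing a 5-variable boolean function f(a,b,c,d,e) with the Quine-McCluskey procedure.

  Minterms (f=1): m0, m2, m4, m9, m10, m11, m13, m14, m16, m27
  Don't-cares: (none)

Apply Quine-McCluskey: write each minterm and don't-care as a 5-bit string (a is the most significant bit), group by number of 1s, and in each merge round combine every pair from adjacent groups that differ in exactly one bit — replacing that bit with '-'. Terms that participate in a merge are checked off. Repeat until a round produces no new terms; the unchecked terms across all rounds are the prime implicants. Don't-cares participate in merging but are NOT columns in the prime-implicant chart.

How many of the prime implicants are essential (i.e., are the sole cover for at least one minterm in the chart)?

[col 0] 00000*, 00010*, 00100*, 01001*, 01010*, 01011*, 01101*, 01110*, 10000*, 11011*
[col 1] -0000, -1011, 0-010, 00-00, 000-0, 01-01, 01-10, 010-1, 0101-
Prime implicants: -0000, -1011, 0-010, 00-00, 000-0, 01-01, 01-10, 010-1, 0101-
PI chart (minterm → PIs covering it):
  0 | -0000,00-00,000-0
  2 | 0-010,000-0
  4 | 00-00  (sole → essential)
  9 | 01-01,010-1
  10 | 0-010,01-10,0101-
  11 | -1011,010-1,0101-
  13 | 01-01  (sole → essential)
  14 | 01-10  (sole → essential)
  16 | -0000  (sole → essential)
  27 | -1011  (sole → essential)
Essential prime implicants: -0000, -1011, 00-00, 01-01, 01-10

5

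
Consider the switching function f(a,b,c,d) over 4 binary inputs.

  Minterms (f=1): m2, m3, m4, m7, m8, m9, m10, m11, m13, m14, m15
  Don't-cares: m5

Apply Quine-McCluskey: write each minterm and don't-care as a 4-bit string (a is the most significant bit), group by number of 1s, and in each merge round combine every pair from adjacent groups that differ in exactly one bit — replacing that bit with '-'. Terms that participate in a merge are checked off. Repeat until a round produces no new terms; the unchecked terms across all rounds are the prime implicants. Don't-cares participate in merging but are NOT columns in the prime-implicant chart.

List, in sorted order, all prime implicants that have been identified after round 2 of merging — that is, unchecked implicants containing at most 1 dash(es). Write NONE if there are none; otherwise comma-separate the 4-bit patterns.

010-

size-2^0 implicants → 0010(✓)  0011(✓)  0100(✓)  0101(✓)  0111(✓)  1000(✓)  1001(✓)  1010(✓)  1011(✓)  1101(✓)  1110(✓)  1111(✓)
size-2^1 implicants → -010(✓)  -011(✓)  -101(✓)  -111(✓)  0-11(✓)  001-(✓)  01-1(✓)  010-  1-01(✓)  1-10(✓)  1-11(✓)  10-0(✓)  10-1(✓)  100-(✓)  101-(✓)  11-1(✓)  111-(✓)
size-2^2 implicants → --11  -01-  -1-1  1--1  1-1-  10--
Unchecked terms (primes): --11, -01-, -1-1, 010-, 1--1, 1-1-, 10--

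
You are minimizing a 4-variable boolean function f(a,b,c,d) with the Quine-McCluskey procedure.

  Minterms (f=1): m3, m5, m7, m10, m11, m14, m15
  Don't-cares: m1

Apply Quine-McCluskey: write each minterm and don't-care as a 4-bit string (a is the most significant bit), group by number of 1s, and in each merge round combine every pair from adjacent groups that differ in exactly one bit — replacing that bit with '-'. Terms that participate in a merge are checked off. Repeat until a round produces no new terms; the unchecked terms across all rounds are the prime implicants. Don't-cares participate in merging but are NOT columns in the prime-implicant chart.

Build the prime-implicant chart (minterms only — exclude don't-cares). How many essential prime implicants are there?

size-2^0 implicants → 0001(✓)  0011(✓)  0101(✓)  0111(✓)  1010(✓)  1011(✓)  1110(✓)  1111(✓)
size-2^1 implicants → -011(✓)  -111(✓)  0-01(✓)  0-11(✓)  00-1(✓)  01-1(✓)  1-10(✓)  1-11(✓)  101-(✓)  111-(✓)
size-2^2 implicants → --11  0--1  1-1-
Unchecked terms (primes): --11, 0--1, 1-1-
Minterm coverage:
  m3 ⊆ --11,0--1
  m5 ⊆ 0--1 [E]
  m7 ⊆ --11,0--1
  m10 ⊆ 1-1- [E]
  m11 ⊆ --11,1-1-
  m14 ⊆ 1-1- [E]
  m15 ⊆ --11,1-1-
E = {0--1, 1-1-}

2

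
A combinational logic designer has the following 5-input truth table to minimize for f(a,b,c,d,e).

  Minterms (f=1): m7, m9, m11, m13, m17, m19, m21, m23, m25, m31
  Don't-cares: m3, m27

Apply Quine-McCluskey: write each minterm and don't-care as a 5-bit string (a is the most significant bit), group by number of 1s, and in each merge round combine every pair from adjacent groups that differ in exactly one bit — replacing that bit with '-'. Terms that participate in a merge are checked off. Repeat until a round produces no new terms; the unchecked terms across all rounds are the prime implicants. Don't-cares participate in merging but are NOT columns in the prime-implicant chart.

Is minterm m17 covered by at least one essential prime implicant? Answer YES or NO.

YES

[col 0] 00011*, 00111*, 01001*, 01011*, 01101*, 10001*, 10011*, 10101*, 10111*, 11001*, 11011*, 11111*
[col 1] -0011*, -0111*, -1001*, -1011*, 0-011*, 00-11*, 01-01, 010-1*, 1-001*, 1-011*, 1-111*, 10-01*, 10-11*, 100-1*, 101-1*, 11-11*, 110-1*
[col 2] --011, -0-11, -10-1, 1--11, 1-0-1, 10--1
Prime implicants: --011, -0-11, -10-1, 01-01, 1--11, 1-0-1, 10--1
PI chart (minterm → PIs covering it):
  7 | -0-11  (sole → essential)
  9 | -10-1,01-01
  11 | --011,-10-1
  13 | 01-01  (sole → essential)
  17 | 1-0-1,10--1
  19 | --011,-0-11,1--11,1-0-1,10--1
  21 | 10--1  (sole → essential)
  23 | -0-11,1--11,10--1
  25 | -10-1,1-0-1
  31 | 1--11  (sole → essential)
Essential prime implicants: -0-11, 01-01, 1--11, 10--1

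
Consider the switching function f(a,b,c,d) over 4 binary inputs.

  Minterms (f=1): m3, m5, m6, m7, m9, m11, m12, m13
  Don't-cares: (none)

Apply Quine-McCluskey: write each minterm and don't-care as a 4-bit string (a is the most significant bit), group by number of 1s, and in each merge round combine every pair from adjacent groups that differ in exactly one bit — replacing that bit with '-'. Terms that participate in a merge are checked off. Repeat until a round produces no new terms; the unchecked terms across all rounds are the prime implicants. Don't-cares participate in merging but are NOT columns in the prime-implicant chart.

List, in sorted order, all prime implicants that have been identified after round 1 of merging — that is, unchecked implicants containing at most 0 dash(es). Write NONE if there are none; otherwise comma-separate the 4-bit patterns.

NONE

size-2^0 implicants → 0011(✓)  0101(✓)  0110(✓)  0111(✓)  1001(✓)  1011(✓)  1100(✓)  1101(✓)
size-2^1 implicants → -011  -101  0-11  01-1  011-  1-01  10-1  110-
Unchecked terms (primes): -011, -101, 0-11, 01-1, 011-, 1-01, 10-1, 110-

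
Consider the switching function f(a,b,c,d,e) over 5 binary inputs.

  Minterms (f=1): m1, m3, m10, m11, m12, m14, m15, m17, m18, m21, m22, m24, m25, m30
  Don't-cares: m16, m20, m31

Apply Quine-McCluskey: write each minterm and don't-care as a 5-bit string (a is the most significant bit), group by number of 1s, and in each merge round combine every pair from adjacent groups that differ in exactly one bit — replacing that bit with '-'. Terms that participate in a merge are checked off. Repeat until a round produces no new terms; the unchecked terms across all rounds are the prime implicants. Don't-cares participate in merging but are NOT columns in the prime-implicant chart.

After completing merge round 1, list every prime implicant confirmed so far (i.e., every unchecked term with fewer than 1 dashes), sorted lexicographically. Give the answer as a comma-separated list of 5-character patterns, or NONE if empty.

[col 0] 00001*, 00011*, 01010*, 01011*, 01100*, 01110*, 01111*, 10000*, 10001*, 10010*, 10100*, 10101*, 10110*, 11000*, 11001*, 11110*, 11111*
[col 1] -0001, -1110*, -1111*, 0-011, 000-1, 01-10*, 01-11*, 0101-*, 011-0, 0111-*, 1-000*, 1-001*, 1-110, 10-00*, 10-01*, 10-10*, 100-0*, 1000-*, 101-0*, 1010-*, 1100-*, 1111-*
[col 2] -111-, 01-1-, 1-00-, 10--0, 10-0-
Prime implicants: -0001, -111-, 0-011, 000-1, 01-1-, 011-0, 1-00-, 1-110, 10--0, 10-0-

NONE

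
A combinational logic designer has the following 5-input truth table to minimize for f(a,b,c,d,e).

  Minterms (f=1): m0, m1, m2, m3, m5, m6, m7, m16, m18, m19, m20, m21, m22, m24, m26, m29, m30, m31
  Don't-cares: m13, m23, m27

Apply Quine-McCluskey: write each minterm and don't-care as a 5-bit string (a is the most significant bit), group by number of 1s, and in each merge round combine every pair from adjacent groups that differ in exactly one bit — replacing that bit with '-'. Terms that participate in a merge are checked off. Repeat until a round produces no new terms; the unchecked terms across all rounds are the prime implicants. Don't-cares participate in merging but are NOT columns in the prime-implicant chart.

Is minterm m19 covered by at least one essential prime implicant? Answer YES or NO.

Round 0: 00000✓ 00001✓ 00010✓ 00011✓ 00101✓ 00110✓ 00111✓ 01101✓ 10000✓ 10010✓ 10011✓ 10100✓ 10101✓ 10110✓ 10111✓ 11000✓ 11010✓ 11011✓ 11101✓ 11110✓ 11111✓
Round 1: -0000✓ -0010✓ -0011✓ -0101✓ -0110✓ -0111✓ -1101✓ 0-101✓ 00-01✓ 00-10✓ 00-11✓ 000-0✓ 000-1✓ 0000-✓ 0001-✓ 001-1✓ 0011-✓ 1-000✓ 1-010✓ 1-011✓ 1-101✓ 1-110✓ 1-111✓ 10-00✓ 10-10✓ 10-11✓ 100-0✓ 1001-✓ 101-0✓ 101-1✓ 1010-✓ 1011-✓ 11-10✓ 11-11✓ 110-0✓ 1101-✓ 111-1✓ 1111-✓
Round 2: --101 -0-10✓ -0-11✓ -00-0 -001-✓ -01-1 -011-✓ 00--1 00-1-✓ 000-- 1--10✓ 1--11✓ 1-0-0 1-01-✓ 1-1-1 1-11-✓ 10--0 10-1-✓ 101-- 11-1-✓
Round 3: -0-1- 1--1-
PIs = {--101, -0-1-, -00-0, -01-1, 00--1, 000--, 1--1-, 1-0-0, 1-1-1, 10--0, 101--}
Coverage chart:
  m0: -00-0,000--
  m1: 00--1,000--
  m2: -0-1-,-00-0,000--
  m3: -0-1-,00--1,000--
  m5: --101,-01-1,00--1
  m6: -0-1- ←essential
  m7: -0-1-,-01-1,00--1
  m16: -00-0,1-0-0,10--0
  m18: -0-1-,-00-0,1--1-,1-0-0,10--0
  m19: -0-1-,1--1-
  m20: 10--0,101--
  m21: --101,-01-1,1-1-1,101--
  m22: -0-1-,1--1-,10--0,101--
  m24: 1-0-0 ←essential
  m26: 1--1-,1-0-0
  m29: --101,1-1-1
  m30: 1--1- ←essential
  m31: 1--1-,1-1-1
Essential: -0-1-, 1--1-, 1-0-0

YES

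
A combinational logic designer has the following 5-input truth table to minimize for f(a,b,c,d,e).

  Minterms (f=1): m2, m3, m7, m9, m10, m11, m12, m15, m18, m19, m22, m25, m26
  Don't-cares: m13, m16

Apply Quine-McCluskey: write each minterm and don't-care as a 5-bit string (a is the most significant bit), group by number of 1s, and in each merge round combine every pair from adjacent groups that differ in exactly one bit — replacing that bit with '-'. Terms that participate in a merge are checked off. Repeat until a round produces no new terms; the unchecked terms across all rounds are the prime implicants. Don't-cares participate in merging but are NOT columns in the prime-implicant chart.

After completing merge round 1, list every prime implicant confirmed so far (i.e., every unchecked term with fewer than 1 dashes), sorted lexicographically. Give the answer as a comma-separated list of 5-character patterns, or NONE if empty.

NONE

size-2^0 implicants → 00010(✓)  00011(✓)  00111(✓)  01001(✓)  01010(✓)  01011(✓)  01100(✓)  01101(✓)  01111(✓)  10000(✓)  10010(✓)  10011(✓)  10110(✓)  11001(✓)  11010(✓)
size-2^1 implicants → -0010(✓)  -0011(✓)  -1001  -1010(✓)  0-010(✓)  0-011(✓)  0-111(✓)  00-11(✓)  0001-(✓)  01-01(✓)  01-11(✓)  010-1(✓)  0101-(✓)  011-1(✓)  0110-  1-010(✓)  10-10  100-0  1001-(✓)
size-2^2 implicants → --010  -001-  0--11  0-01-  01--1
Unchecked terms (primes): --010, -001-, -1001, 0--11, 0-01-, 01--1, 0110-, 10-10, 100-0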